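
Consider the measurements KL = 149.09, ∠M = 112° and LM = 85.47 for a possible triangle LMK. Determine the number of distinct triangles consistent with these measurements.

LM·sin M = 85.47·sin(112°) ≈ 79.25.
Since ∠M is not acute, a triangle exists only if KL > LM; here KL > LM, so there is exactly one triangle.

1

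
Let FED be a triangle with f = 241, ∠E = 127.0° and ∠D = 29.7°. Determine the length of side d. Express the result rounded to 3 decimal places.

The third angle is ∠F = 180° − ∠E − ∠D = 23.30°.
Law of sines: d = f·sin D/sin F ≈ 301.88.

301.876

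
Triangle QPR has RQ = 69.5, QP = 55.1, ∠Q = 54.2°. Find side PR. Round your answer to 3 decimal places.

By the law of cosines, PR² = RQ² + QP² − 2·RQ·QP·cos Q = 3386.1, so PR ≈ 58.19.

58.190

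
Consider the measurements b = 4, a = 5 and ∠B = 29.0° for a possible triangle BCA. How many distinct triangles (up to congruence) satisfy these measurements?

2

a·sin B = 5·sin(29.0°) ≈ 2.424.
Since a sin B < b < a (2.424 < 4 < 5), two triangles exist.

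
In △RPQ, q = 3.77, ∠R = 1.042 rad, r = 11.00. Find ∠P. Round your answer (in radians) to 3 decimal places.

∠P ≈ 1.799 rad

Law of sines: sin Q = q·sin R/r ≈ 0.29592.
Since r ≥ q, only the acute value applies: ∠Q ≈ 0.300 rad.
Then ∠P = π − ∠R − ∠Q ≈ 1.799 rad.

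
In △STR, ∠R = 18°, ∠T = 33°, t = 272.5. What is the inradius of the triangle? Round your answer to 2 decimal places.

The third angle is ∠S = 180° − ∠T − ∠R = 129.00°.
Law of sines: s = t·sin S/sin T ≈ 388.83.
Law of sines: r = t·sin R/sin T ≈ 154.61.
Area = ½·t·s·sin R ≈ 16371.
Semiperimeter p = (388.83+272.5+154.61)/2 = 407.97.
Inradius = area/p = 16371/407.97 ≈ 40.128.

40.13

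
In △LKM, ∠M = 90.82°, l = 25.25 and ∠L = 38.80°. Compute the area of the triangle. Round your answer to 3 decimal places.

391.841

The third angle is ∠K = 180° − ∠M − ∠L = 50.38°.
Law of sines: k = l·sin K/sin L ≈ 31.04.
Law of sines: m = l·sin M/sin L ≈ 40.292.
Area = ½·l·k·sin M ≈ 391.84.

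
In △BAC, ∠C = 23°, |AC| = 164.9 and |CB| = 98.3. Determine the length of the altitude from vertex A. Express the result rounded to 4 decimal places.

By the law of cosines, |BA|² = |AC|² + |CB|² − 2·|AC|·|CB|·cos C = 7012.7, so |BA| ≈ 83.742.
Area = ½·|AC|·|CB|·sin C ≈ 3166.8.
The altitude from A has length 2·area/|CB| ≈ 64.432.

64.4316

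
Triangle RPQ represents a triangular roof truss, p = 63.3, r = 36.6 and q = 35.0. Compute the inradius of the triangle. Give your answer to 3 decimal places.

Semiperimeter s = (36.6 + 63.3 + 35)/2 = 67.45.
Heron's formula: area = √(67.45·30.85·4.15·32.45) ≈ 529.36.
Inradius = area/s = 529.36/67.45 ≈ 7.8482.

7.848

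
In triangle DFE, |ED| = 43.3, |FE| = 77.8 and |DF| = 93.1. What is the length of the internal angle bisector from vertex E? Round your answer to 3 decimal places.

37.117

By the law of cosines, cos E = (|FE|² + |ED|² − |DF|²) / (2·|FE|·|ED|) ≈ -0.10982, so ∠E ≈ 1.681 rad.
The bisector from E has length 2·|FE|·|ED|·cos(∠E/2)/(|FE|+|ED|) ≈ 37.117.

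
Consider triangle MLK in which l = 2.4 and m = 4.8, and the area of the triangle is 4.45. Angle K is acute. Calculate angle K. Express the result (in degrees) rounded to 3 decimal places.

From area = ½·m·l·sin K, we get sin K = 2·area/(m·l) ≈ 0.77257.
Taking the acute solution, ∠K ≈ 50.59°.

50.585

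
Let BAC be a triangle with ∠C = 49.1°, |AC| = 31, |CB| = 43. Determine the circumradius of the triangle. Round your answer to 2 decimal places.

21.58

By the law of cosines, |BA|² = |AC|² + |CB|² − 2·|AC|·|CB|·cos C = 1064.5, so |BA| ≈ 32.626.
Area = ½·|AC|·|CB|·sin C ≈ 503.78.
Circumradius = |BA|/(2 sin C) ≈ 21.582.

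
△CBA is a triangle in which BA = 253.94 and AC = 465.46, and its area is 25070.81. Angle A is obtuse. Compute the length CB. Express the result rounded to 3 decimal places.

From area = ½·BA·AC·sin A, we get sin A = 2·area/(BA·AC) ≈ 0.42421.
Taking the obtuse solution, ∠A ≈ 154.90°.
Law of cosines then gives CB ≈ 703.71.

703.713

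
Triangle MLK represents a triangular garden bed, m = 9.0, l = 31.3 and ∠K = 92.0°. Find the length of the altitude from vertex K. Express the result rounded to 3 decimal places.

By the law of cosines, k² = m² + l² − 2·m·l·cos K = 1080.4, so k ≈ 32.869.
Area = ½·m·l·sin K ≈ 140.76.
The altitude from K has length 2·area/k ≈ 8.5652.

h_K ≈ 8.565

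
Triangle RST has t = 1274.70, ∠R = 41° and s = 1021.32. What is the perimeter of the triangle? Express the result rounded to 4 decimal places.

By the law of cosines, r² = s² + t² − 2·s·t·cos R = 7.0288e+05, so r ≈ 838.38.
Semiperimeter p = (838.38+1021.3+1274.7)/2 = 1567.2.
Perimeter = 838.38 + 1021.3 + 1274.7 = 3134.4.

perimeter ≈ 3134.3977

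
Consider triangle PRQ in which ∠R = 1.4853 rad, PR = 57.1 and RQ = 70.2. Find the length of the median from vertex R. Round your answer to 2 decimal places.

m_R ≈ 47.10

By the law of cosines, QP² = PR² + RQ² − 2·PR·RQ·cos R = 7503.9, so QP ≈ 86.625.
Median from R: ½√(2·PR² + 2·RQ² − QP²) ≈ 47.098.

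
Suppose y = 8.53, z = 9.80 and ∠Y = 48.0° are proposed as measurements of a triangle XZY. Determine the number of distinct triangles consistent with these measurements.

2

z·sin Y = 9.80·sin(48.0°) ≈ 7.283.
Since z sin Y < y < z (7.283 < 8.53 < 9.80), two triangles exist.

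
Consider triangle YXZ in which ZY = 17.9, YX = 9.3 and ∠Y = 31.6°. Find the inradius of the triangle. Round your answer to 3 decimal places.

2.277

By the law of cosines, XZ² = ZY² + YX² − 2·ZY·YX·cos Y = 123.33, so XZ ≈ 11.105.
Area = ½·ZY·YX·sin Y ≈ 43.614.
Semiperimeter s = (11.105+17.9+9.3)/2 = 19.153.
Inradius = area/s = 43.614/19.153 ≈ 2.2772.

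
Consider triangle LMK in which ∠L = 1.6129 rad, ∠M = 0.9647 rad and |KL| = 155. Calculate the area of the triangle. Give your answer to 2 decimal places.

area ≈ 7806.23

The third angle is ∠K = π − ∠L − ∠M = 0.5640 rad.
Law of sines: |MK| = |KL|·sin L/sin M ≈ 188.43.
Law of sines: |LM| = |KL|·sin K/sin M ≈ 100.81.
Area = ½·|KL|·|MK|·sin K ≈ 7806.2.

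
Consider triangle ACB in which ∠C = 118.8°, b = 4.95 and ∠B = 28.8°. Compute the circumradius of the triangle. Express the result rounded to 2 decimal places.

The third angle is ∠A = 180° − ∠C − ∠B = 32.40°.
Law of sines: a = b·sin A/sin B ≈ 5.5056.
Law of sines: c = b·sin C/sin B ≈ 9.004.
Circumradius = b/(2 sin B) ≈ 5.1375.

5.14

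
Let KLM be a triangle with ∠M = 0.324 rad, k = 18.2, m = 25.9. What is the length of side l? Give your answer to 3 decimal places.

42.497

Law of sines: sin K = k·sin M/m ≈ 0.22371.
Since m ≥ k, only the acute value applies: ∠K ≈ 0.226 rad.
Then ∠L = π − ∠M − ∠K ≈ 2.592 rad.
Law of sines gives l = m·sin L/sin M ≈ 42.497.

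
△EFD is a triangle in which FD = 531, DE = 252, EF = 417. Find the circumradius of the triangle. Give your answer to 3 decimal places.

R ≈ 271.679

By the law of cosines, cos E = (DE² + EF² − FD²) / (2·DE·EF) ≈ -0.21206, so ∠E ≈ 102.24°.
Circumradius = FD/(2 sin E) ≈ 271.68.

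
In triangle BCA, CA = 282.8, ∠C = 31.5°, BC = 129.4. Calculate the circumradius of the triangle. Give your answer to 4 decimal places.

By the law of cosines, AB² = BC² + CA² − 2·BC·CA·cos C = 34317, so AB ≈ 185.25.
Area = ½·BC·CA·sin C ≈ 9560.2.
Circumradius = AB/(2 sin C) ≈ 177.27.

R ≈ 177.2708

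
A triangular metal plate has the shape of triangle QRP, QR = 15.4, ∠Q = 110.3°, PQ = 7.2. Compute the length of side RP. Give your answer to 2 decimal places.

By the law of cosines, RP² = PQ² + QR² − 2·PQ·QR·cos Q = 365.94, so RP ≈ 19.129.

19.13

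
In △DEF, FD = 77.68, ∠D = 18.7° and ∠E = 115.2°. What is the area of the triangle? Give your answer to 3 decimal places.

770.316

The third angle is ∠F = 180° − ∠D − ∠E = 46.10°.
Law of sines: EF = FD·sin D/sin E ≈ 27.525.
Law of sines: DE = FD·sin F/sin E ≈ 61.86.
Area = ½·FD·EF·sin F ≈ 770.32.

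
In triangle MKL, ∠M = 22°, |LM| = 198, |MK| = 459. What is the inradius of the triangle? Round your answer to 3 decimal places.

36.132

By the law of cosines, |KL|² = |LM|² + |MK|² − 2·|LM|·|MK|·cos M = 81356, so |KL| ≈ 285.23.
Area = ½·|LM|·|MK|·sin M ≈ 17022.
Semiperimeter s = (285.23+198+459)/2 = 471.12.
Inradius = area/s = 17022/471.12 ≈ 36.132.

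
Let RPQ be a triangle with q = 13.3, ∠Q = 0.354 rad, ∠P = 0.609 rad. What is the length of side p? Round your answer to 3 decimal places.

The third angle is ∠R = π − ∠P − ∠Q = 2.179 rad.
Law of sines: p = q·sin P/sin Q ≈ 21.948.

21.948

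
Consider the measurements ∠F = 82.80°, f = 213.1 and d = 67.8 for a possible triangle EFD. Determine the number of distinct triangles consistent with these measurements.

1

d·sin F = 67.8·sin(82.80°) ≈ 67.27.
Since f ≥ d, exactly one triangle exists.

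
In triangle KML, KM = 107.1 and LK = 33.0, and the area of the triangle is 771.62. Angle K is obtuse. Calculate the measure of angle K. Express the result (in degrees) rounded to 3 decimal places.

From area = ½·LK·KM·sin K, we get sin K = 2·area/(LK·KM) ≈ 0.43665.
Taking the obtuse solution, ∠K ≈ 154.11°.

∠K ≈ 154.110°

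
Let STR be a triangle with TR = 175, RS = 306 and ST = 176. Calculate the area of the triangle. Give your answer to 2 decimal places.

Semiperimeter s = (175 + 306 + 176)/2 = 328.5.
Heron's formula: area = √(328.5·153.5·22.5·152.5) ≈ 13154.

13153.70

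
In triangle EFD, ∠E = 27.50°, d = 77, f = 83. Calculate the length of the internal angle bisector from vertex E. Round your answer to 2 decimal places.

By the law of cosines, e² = f² + d² − 2·f·d·cos E = 1480.2, so e ≈ 38.474.
The bisector from E has length 2·f·d·cos(∠E/2)/(f+d) ≈ 77.598.

77.60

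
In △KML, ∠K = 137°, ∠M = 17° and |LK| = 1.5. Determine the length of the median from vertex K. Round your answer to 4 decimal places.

0.7703

The third angle is ∠L = 180° − ∠K − ∠M = 26.00°.
Law of sines: |ML| = |LK|·sin K/sin M ≈ 3.499.
Law of sines: |KM| = |LK|·sin L/sin M ≈ 2.249.
Median from K: ½√(2·|LK|² + 2·|KM|² − |ML|²) ≈ 0.77033.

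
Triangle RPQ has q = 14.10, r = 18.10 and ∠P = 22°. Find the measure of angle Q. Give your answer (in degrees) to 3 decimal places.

∠Q ≈ 46.418°

By the law of cosines, p² = q² + r² − 2·q·r·cos P = 53.167, so p ≈ 7.2916.
Law of cosines again: cos Q = (r² + p² − q²)/(2·r·p) ≈ 0.68939, so ∠Q ≈ 46.42°.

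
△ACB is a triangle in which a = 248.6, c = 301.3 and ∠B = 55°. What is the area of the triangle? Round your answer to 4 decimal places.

area ≈ 30678.5465

Area = ½·a·c·sin B ≈ 30679.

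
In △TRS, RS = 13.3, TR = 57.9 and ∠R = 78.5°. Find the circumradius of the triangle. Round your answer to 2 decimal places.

28.96

By the law of cosines, ST² = TR² + RS² − 2·TR·RS·cos R = 3222.2, so ST ≈ 56.765.
Area = ½·TR·RS·sin R ≈ 377.31.
Circumradius = ST/(2 sin R) ≈ 28.964.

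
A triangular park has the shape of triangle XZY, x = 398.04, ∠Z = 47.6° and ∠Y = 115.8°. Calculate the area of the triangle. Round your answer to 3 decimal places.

The third angle is ∠X = 180° − ∠Z − ∠Y = 16.60°.
Law of sines: z = x·sin Z/sin X ≈ 1028.9.
Law of sines: y = x·sin Y/sin X ≈ 1254.4.
Area = ½·x·z·sin Y ≈ 1.8435e+05.

area ≈ 184353.515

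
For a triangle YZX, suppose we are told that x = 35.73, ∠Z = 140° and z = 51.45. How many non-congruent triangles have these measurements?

1

x·sin Z = 35.73·sin(140°) ≈ 22.97.
Since ∠Z is not acute, a triangle exists only if z > x; here z > x, so there is exactly one triangle.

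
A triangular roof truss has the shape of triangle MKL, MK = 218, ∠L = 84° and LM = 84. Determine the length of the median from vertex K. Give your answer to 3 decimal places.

Law of sines: sin K = LM·sin L/MK ≈ 0.38321.
Since MK ≥ LM, only the acute value applies: ∠K ≈ 22.53°.
Then ∠M = 180° − ∠L − ∠K ≈ 73.47°.
Law of sines gives KL = MK·sin M/sin L ≈ 210.14.
Median from K: ½√(2·MK² + 2·KL² − LM²) ≈ 209.95.

209.945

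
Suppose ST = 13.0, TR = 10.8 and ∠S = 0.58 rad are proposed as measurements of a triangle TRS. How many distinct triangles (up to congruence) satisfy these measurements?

ST·sin S = 13.0·sin(0.58 rad) ≈ 7.124.
Since ST sin S < TR < ST (7.124 < 10.8 < 13.0), two triangles exist.

2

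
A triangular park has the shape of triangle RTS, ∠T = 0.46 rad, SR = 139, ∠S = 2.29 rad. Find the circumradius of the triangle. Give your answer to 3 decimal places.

The third angle is ∠R = π − ∠T − ∠S = 0.392 rad.
Law of sines: TS = SR·sin R/sin T ≈ 119.5.
Law of sines: RT = SR·sin S/sin T ≈ 235.55.
Circumradius = SR/(2 sin T) ≈ 156.55.

156.550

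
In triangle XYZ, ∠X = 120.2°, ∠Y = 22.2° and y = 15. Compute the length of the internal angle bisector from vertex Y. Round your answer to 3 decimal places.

t_Y ≈ 27.866

The third angle is ∠Z = 180° − ∠X − ∠Y = 37.60°.
Law of sines: x = y·sin X/sin Y ≈ 34.311.
Law of sines: z = y·sin Z/sin Y ≈ 24.222.
The bisector from Y has length 2·z·x·cos(∠Y/2)/(z+x) ≈ 27.866.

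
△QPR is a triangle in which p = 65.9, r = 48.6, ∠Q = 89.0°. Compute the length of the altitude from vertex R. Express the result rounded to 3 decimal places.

h_R ≈ 65.890

By the law of cosines, q² = p² + r² − 2·p·r·cos Q = 6593, so q ≈ 81.197.
Area = ½·p·r·sin Q ≈ 1601.1.
The altitude from R has length 2·area/r ≈ 65.89.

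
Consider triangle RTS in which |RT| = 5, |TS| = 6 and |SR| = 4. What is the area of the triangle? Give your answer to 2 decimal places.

Semiperimeter s = (6 + 4 + 5)/2 = 7.5.
Heron's formula: area = √(7.5·1.5·3.5·2.5) ≈ 9.9216.

9.92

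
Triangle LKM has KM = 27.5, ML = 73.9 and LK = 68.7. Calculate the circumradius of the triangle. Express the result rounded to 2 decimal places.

R ≈ 36.95

By the law of cosines, cos L = (ML² + LK² − KM²) / (2·ML·LK) ≈ 0.92818, so ∠L ≈ 0.381 rad.
Circumradius = KM/(2 sin L) ≈ 36.95.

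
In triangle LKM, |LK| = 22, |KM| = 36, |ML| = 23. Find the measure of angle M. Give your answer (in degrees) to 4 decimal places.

By the law of cosines, cos M = (|KM|² + |ML|² − |LK|²) / (2·|KM|·|ML|) ≈ 0.80978, so ∠M ≈ 35.93°.

∠M ≈ 35.9253°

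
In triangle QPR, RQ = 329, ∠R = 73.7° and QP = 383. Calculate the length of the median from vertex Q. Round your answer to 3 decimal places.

Law of sines: sin P = RQ·sin R/QP ≈ 0.82448.
Since QP ≥ RQ, only the acute value applies: ∠P ≈ 55.54°.
Then ∠Q = 180° − ∠R − ∠P ≈ 50.76°.
Law of sines gives PR = QP·sin Q/sin R ≈ 309.08.
Median from Q: ½√(2·RQ² + 2·QP² − PR²) ≈ 321.84.

m_Q ≈ 321.843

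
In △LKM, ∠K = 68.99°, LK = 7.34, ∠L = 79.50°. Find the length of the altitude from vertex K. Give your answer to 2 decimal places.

The third angle is ∠M = 180° − ∠L − ∠K = 31.51°.
Law of sines: KM = LK·sin L/sin M ≈ 13.809.
Law of sines: ML = LK·sin K/sin M ≈ 13.11.
Area = ½·LK·KM·sin K ≈ 47.309.
The altitude from K has length 2·area/ML ≈ 7.2171.

7.22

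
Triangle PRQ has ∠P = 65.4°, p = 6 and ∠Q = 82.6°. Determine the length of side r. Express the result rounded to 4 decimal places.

3.4969

The third angle is ∠R = 180° − ∠Q − ∠P = 32.00°.
Law of sines: r = p·sin R/sin P ≈ 3.4969.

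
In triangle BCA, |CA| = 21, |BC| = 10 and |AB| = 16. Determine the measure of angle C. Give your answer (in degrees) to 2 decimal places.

By the law of cosines, cos C = (|BC|² + |CA|² − |AB|²) / (2·|BC|·|CA|) ≈ 0.67857, so ∠C ≈ 47.27°.

∠C ≈ 47.27°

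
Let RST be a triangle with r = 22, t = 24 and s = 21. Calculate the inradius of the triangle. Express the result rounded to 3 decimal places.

Semiperimeter p = (22 + 21 + 24)/2 = 33.5.
Heron's formula: area = √(33.5·11.5·12.5·9.5) ≈ 213.89.
Inradius = area/p = 213.89/33.5 ≈ 6.3847.

6.385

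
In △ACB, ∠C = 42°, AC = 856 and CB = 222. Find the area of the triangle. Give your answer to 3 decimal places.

Area = ½·AC·CB·sin C ≈ 63578.

63578.114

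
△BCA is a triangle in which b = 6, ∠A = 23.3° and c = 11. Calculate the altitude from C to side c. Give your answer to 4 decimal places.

By the law of cosines, a² = b² + c² − 2·b·c·cos A = 35.765, so a ≈ 5.9804.
Area = ½·b·c·sin A ≈ 13.053.
The altitude from C has length 2·area/c ≈ 2.3733.

h_C ≈ 2.3733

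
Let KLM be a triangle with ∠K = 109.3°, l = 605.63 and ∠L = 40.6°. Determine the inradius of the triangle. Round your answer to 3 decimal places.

The third angle is ∠M = 180° − ∠K − ∠L = 30.10°.
Law of sines: k = l·sin K/sin L ≈ 878.33.
Law of sines: m = l·sin M/sin L ≈ 466.72.
Area = ½·l·k·sin M ≈ 1.3339e+05.
Semiperimeter s = (878.33+605.63+466.72)/2 = 975.34.
Inradius = area/s = 1.3339e+05/975.34 ≈ 136.76.

r ≈ 136.760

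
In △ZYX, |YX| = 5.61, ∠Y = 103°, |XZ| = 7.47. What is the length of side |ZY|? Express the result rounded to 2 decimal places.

Law of sines: sin Z = |YX|·sin Y/|XZ| ≈ 0.73176.
Since |XZ| ≥ |YX|, only the acute value applies: ∠Z ≈ 47.03°.
Then ∠X = 180° − ∠Y − ∠Z ≈ 29.97°.
Law of sines gives |ZY| = |XZ|·sin X/sin Y ≈ 3.8293.

3.83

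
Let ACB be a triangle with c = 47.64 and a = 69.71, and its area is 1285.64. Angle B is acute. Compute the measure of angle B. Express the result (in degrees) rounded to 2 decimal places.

50.74

From area = ½·a·c·sin B, we get sin B = 2·area/(a·c) ≈ 0.77425.
Taking the acute solution, ∠B ≈ 50.74°.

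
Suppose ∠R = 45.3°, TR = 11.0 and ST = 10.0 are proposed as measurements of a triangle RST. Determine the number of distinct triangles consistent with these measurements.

2

TR·sin R = 11.0·sin(45.3°) ≈ 7.819.
Since TR sin R < ST < TR (7.819 < 10.0 < 11.0), two triangles exist.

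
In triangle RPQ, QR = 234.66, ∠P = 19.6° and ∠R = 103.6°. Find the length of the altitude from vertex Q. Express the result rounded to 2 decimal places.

228.08

The third angle is ∠Q = 180° − ∠R − ∠P = 56.80°.
Law of sines: PQ = QR·sin R/sin P ≈ 679.92.
Law of sines: RP = QR·sin Q/sin P ≈ 585.35.
Area = ½·QR·PQ·sin Q ≈ 66753.
The altitude from Q has length 2·area/RP ≈ 228.08.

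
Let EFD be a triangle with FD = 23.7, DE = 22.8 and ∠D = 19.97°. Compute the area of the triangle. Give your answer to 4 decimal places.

92.2741

Area = ½·FD·DE·sin D ≈ 92.274.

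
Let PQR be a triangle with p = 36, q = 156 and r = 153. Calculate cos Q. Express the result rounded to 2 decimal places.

By the law of cosines, cos Q = (r² + p² − q²) / (2·r·p) ≈ 0.03350, so ∠Q ≈ 88.08°.

0.03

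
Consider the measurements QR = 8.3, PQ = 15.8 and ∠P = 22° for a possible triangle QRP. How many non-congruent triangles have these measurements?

PQ·sin P = 15.8·sin(22°) ≈ 5.919.
Since PQ sin P < QR < PQ (5.919 < 8.3 < 15.8), two triangles exist.

2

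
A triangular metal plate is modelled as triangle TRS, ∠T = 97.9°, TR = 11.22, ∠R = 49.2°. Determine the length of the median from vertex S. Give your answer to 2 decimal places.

The third angle is ∠S = 180° − ∠T − ∠R = 32.90°.
Law of sines: RS = TR·sin T/sin S ≈ 20.46.
Law of sines: ST = TR·sin R/sin S ≈ 15.637.
Median from S: ½√(2·RS² + 2·ST² − TR²) ≈ 17.323.

17.32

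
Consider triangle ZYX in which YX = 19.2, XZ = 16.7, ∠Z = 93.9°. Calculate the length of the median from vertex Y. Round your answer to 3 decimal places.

12.244

Law of sines: sin Y = XZ·sin Z/YX ≈ 0.86778.
Since YX ≥ XZ, only the acute value applies: ∠Y ≈ 60.20°.
Then ∠X = 180° − ∠Z − ∠Y ≈ 25.90°.
Law of sines gives ZY = YX·sin X/sin Z ≈ 8.4056.
Median from Y: ½√(2·ZY² + 2·YX² − XZ²) ≈ 12.244.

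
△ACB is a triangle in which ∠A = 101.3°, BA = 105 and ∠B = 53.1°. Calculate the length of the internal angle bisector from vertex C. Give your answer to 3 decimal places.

The third angle is ∠C = 180° − ∠B − ∠A = 25.60°.
Law of sines: CB = BA·sin A/sin C ≈ 238.3.
Law of sines: AC = BA·sin B/sin C ≈ 194.33.
The bisector from C has length 2·AC·CB·cos(∠C/2)/(AC+CB) ≈ 208.76.

208.759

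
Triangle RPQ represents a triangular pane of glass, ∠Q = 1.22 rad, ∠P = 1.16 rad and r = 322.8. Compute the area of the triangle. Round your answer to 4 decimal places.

The third angle is ∠R = π − ∠P − ∠Q = 0.762 rad.
Law of sines: p = r·sin P/sin R ≈ 428.86.
Law of sines: q = r·sin Q/sin R ≈ 439.29.
Area = ½·r·p·sin Q ≈ 65002.

65002.2505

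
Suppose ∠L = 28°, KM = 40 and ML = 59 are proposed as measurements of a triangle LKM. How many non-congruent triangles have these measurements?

ML·sin L = 59·sin(28°) ≈ 27.7.
Since ML sin L < KM < ML (27.7 < 40 < 59), two triangles exist.

2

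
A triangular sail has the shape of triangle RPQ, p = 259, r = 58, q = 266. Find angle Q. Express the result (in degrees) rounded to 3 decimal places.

∠Q ≈ 90.593°

By the law of cosines, cos Q = (r² + p² − q²) / (2·r·p) ≈ -0.01035, so ∠Q ≈ 90.59°.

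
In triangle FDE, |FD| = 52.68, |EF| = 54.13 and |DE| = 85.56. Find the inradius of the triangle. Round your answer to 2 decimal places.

Semiperimeter s = (85.56 + 54.13 + 52.68)/2 = 96.185.
Heron's formula: area = √(96.185·10.625·42.055·43.505) ≈ 1367.4.
Inradius = area/s = 1367.4/96.185 ≈ 14.216.

14.22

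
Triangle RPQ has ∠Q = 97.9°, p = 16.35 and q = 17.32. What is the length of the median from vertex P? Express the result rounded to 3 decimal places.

Law of sines: sin P = p·sin Q/q ≈ 0.93504.
Since q ≥ p, only the acute value applies: ∠P ≈ 69.23°.
Then ∠R = 180° − ∠Q − ∠P ≈ 12.87°.
Law of sines gives r = q·sin R/sin Q ≈ 3.8936.
Median from P: ½√(2·q² + 2·r² − p²) ≈ 9.5258.

m_P ≈ 9.526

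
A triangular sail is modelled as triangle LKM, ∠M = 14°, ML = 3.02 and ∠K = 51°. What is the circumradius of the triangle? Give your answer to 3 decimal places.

The third angle is ∠L = 180° − ∠K − ∠M = 115.00°.
Law of sines: KM = ML·sin L/sin K ≈ 3.5219.
Law of sines: LK = ML·sin M/sin K ≈ 0.94011.
Circumradius = ML/(2 sin K) ≈ 1.943.

1.943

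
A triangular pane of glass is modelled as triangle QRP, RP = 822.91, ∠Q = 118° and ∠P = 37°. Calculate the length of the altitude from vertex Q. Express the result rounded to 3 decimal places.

237.044

The third angle is ∠R = 180° − ∠P − ∠Q = 25.00°.
Law of sines: PQ = RP·sin R/sin Q ≈ 393.88.
Law of sines: QR = RP·sin P/sin Q ≈ 560.89.
Area = ½·RP·PQ·sin P ≈ 97533.
The altitude from Q has length 2·area/RP ≈ 237.04.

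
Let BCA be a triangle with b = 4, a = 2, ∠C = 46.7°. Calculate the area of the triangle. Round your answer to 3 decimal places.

2.911

Area = ½·a·b·sin C ≈ 2.9111.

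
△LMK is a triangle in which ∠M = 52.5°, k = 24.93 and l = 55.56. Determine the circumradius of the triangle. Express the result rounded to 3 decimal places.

28.340

By the law of cosines, m² = k² + l² − 2·k·l·cos M = 2022, so m ≈ 44.967.
Area = ½·k·l·sin M ≈ 549.44.
Circumradius = m/(2 sin M) ≈ 28.34.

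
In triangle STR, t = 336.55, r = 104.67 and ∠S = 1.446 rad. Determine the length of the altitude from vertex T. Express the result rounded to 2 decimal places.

By the law of cosines, s² = t² + r² − 2·t·r·cos S = 1.1545e+05, so s ≈ 339.78.
Area = ½·t·r·sin S ≈ 17476.
The altitude from T has length 2·area/t ≈ 103.86.

h_T ≈ 103.86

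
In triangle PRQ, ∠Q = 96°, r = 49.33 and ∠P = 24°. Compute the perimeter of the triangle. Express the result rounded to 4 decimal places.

perimeter ≈ 129.1476

The third angle is ∠R = 180° − ∠Q − ∠P = 60.00°.
Law of sines: p = r·sin P/sin R ≈ 23.168.
Law of sines: q = r·sin Q/sin R ≈ 56.649.
Semiperimeter s = (23.168+49.33+56.649)/2 = 64.574.
Perimeter = 23.168 + 49.33 + 56.649 = 129.15.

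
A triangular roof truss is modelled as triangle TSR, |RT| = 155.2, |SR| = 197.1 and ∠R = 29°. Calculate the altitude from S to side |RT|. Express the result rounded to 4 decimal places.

95.5560

By the law of cosines, |TS|² = |SR|² + |RT|² − 2·|SR|·|RT|·cos R = 9426.4, so |TS| ≈ 97.089.
Area = ½·|SR|·|RT|·sin R ≈ 7415.1.
The altitude from S has length 2·area/|RT| ≈ 95.556.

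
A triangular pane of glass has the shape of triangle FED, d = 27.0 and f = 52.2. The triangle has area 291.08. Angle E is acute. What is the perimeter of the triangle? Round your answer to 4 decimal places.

perimeter ≈ 108.9782

From area = ½·d·f·sin E, we get sin E = 2·area/(d·f) ≈ 0.41306.
Taking the acute solution, ∠E ≈ 24.40°.
Law of cosines then gives e ≈ 29.778.
Perimeter = 52.2 + 29.778 + 27 = 108.98.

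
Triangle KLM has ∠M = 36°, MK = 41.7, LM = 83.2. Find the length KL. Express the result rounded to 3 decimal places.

55.204

By the law of cosines, KL² = LM² + MK² − 2·LM·MK·cos M = 3047.5, so KL ≈ 55.204.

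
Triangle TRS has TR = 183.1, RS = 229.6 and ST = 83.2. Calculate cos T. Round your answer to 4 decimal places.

cos T ≈ -0.4027

By the law of cosines, cos T = (ST² + TR² − RS²) / (2·ST·TR) ≈ -0.40266, so ∠T ≈ 113.74°.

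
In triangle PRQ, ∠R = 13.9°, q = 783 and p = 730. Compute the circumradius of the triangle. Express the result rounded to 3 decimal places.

By the law of cosines, r² = q² + p² − 2·q·p·cos R = 36285, so r ≈ 190.49.
Area = ½·q·p·sin R ≈ 68656.
Circumradius = r/(2 sin R) ≈ 396.47.

396.471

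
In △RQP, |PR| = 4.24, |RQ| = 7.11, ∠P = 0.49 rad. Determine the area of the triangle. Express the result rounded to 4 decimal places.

area ≈ 10.5413

Law of sines: sin Q = |PR|·sin P/|RQ| ≈ 0.28065.
Since |RQ| ≥ |PR|, only the acute value applies: ∠Q ≈ 0.284 rad.
Then ∠R = π − ∠P − ∠Q ≈ 2.367 rad.
Law of sines gives |QP| = |RQ|·sin R/sin P ≈ 10.565.
Area = ½·|RQ|·|PR|·sin R ≈ 10.541.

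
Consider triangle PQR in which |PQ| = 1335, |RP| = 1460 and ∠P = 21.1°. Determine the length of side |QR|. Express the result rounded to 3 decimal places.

By the law of cosines, |QR|² = |RP|² + |PQ|² − 2·|RP|·|PQ|·cos P = 2.7699e+05, so |QR| ≈ 526.29.

526.294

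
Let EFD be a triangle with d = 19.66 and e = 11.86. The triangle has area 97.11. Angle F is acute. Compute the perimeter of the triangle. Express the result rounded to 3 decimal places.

perimeter ≈ 47.925

From area = ½·d·e·sin F, we get sin F = 2·area/(d·e) ≈ 0.83296.
Taking the acute solution, ∠F ≈ 56.40°.
Law of cosines then gives f ≈ 16.405.
Perimeter = 11.86 + 16.405 + 19.66 = 47.925.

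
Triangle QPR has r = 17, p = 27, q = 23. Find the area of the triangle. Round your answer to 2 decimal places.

194.23

Semiperimeter s = (23 + 27 + 17)/2 = 33.5.
Heron's formula: area = √(33.5·10.5·6.5·16.5) ≈ 194.23.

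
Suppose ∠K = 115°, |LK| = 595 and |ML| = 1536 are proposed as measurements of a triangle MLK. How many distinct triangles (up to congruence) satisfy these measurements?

1

|LK|·sin K = 595·sin(115°) ≈ 539.3.
Since ∠K is not acute, a triangle exists only if |ML| > |LK|; here |ML| > |LK|, so there is exactly one triangle.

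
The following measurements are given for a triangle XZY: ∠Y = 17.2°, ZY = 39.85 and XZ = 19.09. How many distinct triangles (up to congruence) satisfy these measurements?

2

ZY·sin Y = 39.85·sin(17.2°) ≈ 11.78.
Since ZY sin Y < XZ < ZY (11.78 < 19.09 < 39.85), two triangles exist.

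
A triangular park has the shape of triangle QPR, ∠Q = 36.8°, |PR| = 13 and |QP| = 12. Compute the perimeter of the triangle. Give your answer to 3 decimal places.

perimeter ≈ 45.441

Law of sines: sin R = |QP|·sin Q/|PR| ≈ 0.55294.
Since |PR| ≥ |QP|, only the acute value applies: ∠R ≈ 33.57°.
Then ∠P = 180° − ∠Q − ∠R ≈ 109.63°.
Law of sines gives |RQ| = |PR|·sin P/sin Q ≈ 20.441.
Semiperimeter s = (13+20.441+12)/2 = 22.72.
Perimeter = 13 + 20.441 + 12 = 45.441.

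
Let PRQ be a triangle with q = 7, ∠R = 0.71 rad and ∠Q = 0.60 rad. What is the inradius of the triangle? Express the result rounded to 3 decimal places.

The third angle is ∠P = π − ∠R − ∠Q = 1.832 rad.
Law of sines: p = q·sin P/sin Q ≈ 11.978.
Law of sines: r = q·sin R/sin Q ≈ 8.0809.
Area = ½·q·p·sin R ≈ 27.327.
Semiperimeter s = (11.978+8.0809+7)/2 = 13.529.
Inradius = area/s = 27.327/13.529 ≈ 2.0198.

2.020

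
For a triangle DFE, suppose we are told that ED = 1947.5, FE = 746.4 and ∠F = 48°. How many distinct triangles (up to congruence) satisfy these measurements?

1

FE·sin F = 746.4·sin(48°) ≈ 554.7.
Since ED ≥ FE, exactly one triangle exists.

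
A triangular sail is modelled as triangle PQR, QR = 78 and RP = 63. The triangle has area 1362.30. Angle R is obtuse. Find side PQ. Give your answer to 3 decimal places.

From area = ½·QR·RP·sin R, we get sin R = 2·area/(QR·RP) ≈ 0.55446.
Taking the obtuse solution, ∠R ≈ 146.33°.
Law of cosines then gives PQ ≈ 135.03.

135.026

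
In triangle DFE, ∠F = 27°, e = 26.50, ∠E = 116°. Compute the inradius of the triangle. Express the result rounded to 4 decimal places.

The third angle is ∠D = 180° − ∠F − ∠E = 37.00°.
Law of sines: d = e·sin D/sin E ≈ 17.744.
Law of sines: f = e·sin F/sin E ≈ 13.385.
Area = ½·e·d·sin F ≈ 106.74.
Semiperimeter s = (17.744+13.385+26.5)/2 = 28.815.
Inradius = area/s = 106.74/28.815 ≈ 3.7042.

r ≈ 3.7042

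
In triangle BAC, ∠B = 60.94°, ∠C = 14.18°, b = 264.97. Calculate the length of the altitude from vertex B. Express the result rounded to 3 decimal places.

71.767

The third angle is ∠A = 180° − ∠C − ∠B = 104.88°.
Law of sines: a = b·sin A/sin B ≈ 292.97.
Law of sines: c = b·sin C/sin B ≈ 74.258.
Area = ½·b·a·sin C ≈ 9508.1.
The altitude from B has length 2·area/b ≈ 71.767.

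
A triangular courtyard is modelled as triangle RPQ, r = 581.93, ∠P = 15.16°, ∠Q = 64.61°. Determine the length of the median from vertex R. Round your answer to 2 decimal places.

264.55

The third angle is ∠R = 180° − ∠P − ∠Q = 100.23°.
Law of sines: p = r·sin P/sin R ≈ 154.64.
Law of sines: q = r·sin Q/sin R ≈ 534.21.
Median from R: ½√(2·p² + 2·q² − r²) ≈ 264.55.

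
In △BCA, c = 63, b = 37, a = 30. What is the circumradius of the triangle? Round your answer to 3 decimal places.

48.980

By the law of cosines, cos B = (c² + a² − b²) / (2·c·a) ≈ 0.92593, so ∠B ≈ 22.19°.
Circumradius = b/(2 sin B) ≈ 48.98.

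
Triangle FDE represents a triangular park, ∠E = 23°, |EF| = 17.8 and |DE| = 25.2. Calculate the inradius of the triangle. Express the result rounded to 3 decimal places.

By the law of cosines, |FD|² = |DE|² + |EF|² − 2·|DE|·|EF|·cos E = 126.08, so |FD| ≈ 11.228.
Area = ½·|DE|·|EF|·sin E ≈ 87.633.
Semiperimeter s = (25.2+17.8+11.228)/2 = 27.114.
Inradius = area/s = 87.633/27.114 ≈ 3.232.

3.232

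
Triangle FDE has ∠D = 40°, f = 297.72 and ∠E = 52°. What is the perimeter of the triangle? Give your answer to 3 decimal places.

The third angle is ∠F = 180° − ∠D − ∠E = 88.00°.
Law of sines: d = f·sin D/sin F ≈ 191.49.
Law of sines: e = f·sin E/sin F ≈ 234.75.
Semiperimeter s = (297.72+191.49+234.75)/2 = 361.98.
Perimeter = 297.72 + 191.49 + 234.75 = 723.96.

723.957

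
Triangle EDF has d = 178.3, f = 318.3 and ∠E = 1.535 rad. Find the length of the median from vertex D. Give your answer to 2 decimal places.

By the law of cosines, e² = d² + f² − 2·d·f·cos E = 1.2904e+05, so e ≈ 359.23.
Median from D: ½√(2·f² + 2·e² − d²) ≈ 327.46.

327.46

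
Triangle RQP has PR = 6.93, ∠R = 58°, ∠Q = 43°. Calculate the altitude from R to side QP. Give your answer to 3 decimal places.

The third angle is ∠P = 180° − ∠R − ∠Q = 79.00°.
Law of sines: QP = PR·sin R/sin Q ≈ 8.6173.
Law of sines: RQ = PR·sin P/sin Q ≈ 9.9746.
Area = ½·PR·QP·sin P ≈ 29.31.
The altitude from R has length 2·area/QP ≈ 6.8027.

6.803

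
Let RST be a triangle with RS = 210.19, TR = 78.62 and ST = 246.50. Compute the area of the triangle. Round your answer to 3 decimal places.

Semiperimeter s = (246.5 + 78.62 + 210.19)/2 = 267.65.
Heron's formula: area = √(267.65·21.155·189.03·57.465) ≈ 7842.7.

area ≈ 7842.725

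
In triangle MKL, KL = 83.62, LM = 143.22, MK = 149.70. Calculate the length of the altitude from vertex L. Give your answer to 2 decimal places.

Semiperimeter s = (83.62 + 143.22 + 149.7)/2 = 188.27.
Heron's formula: area = √(188.27·104.65·45.05·38.57) ≈ 5851.
The altitude from L has length 2·area/MK ≈ 78.17.

78.17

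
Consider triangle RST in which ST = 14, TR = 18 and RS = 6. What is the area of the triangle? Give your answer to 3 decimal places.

area ≈ 35.143

Semiperimeter s = (14 + 18 + 6)/2 = 19.
Heron's formula: area = √(19·5·1·13) ≈ 35.143.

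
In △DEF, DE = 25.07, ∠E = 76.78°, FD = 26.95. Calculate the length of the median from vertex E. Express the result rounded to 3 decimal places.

Law of sines: sin F = DE·sin E/FD ≈ 0.90559.
Since FD ≥ DE, only the acute value applies: ∠F ≈ 64.90°.
Then ∠D = 180° − ∠E − ∠F ≈ 38.32°.
Law of sines gives EF = FD·sin D/sin E ≈ 17.164.
Median from E: ½√(2·DE² + 2·EF² − FD²) ≈ 16.733.

m_E ≈ 16.733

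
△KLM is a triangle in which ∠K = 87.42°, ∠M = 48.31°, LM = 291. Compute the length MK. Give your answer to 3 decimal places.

203.336

The third angle is ∠L = 180° − ∠M − ∠K = 44.27°.
Law of sines: MK = LM·sin L/sin K ≈ 203.34.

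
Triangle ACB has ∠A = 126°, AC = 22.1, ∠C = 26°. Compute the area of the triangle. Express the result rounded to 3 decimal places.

The third angle is ∠B = 180° − ∠A − ∠C = 28.00°.
Law of sines: CB = AC·sin A/sin B ≈ 38.084.
Law of sines: BA = AC·sin C/sin B ≈ 20.636.
Area = ½·AC·CB·sin C ≈ 184.48.

area ≈ 184.478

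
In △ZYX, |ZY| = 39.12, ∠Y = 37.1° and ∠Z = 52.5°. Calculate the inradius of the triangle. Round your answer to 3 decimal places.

The third angle is ∠X = 180° − ∠Z − ∠Y = 90.40°.
Law of sines: |YX| = |ZY|·sin Z/sin X ≈ 31.037.
Law of sines: |XZ| = |ZY|·sin Y/sin X ≈ 23.598.
Area = ½·|ZY|·|YX|·sin Y ≈ 366.19.
Semiperimeter s = (31.037+23.598+39.12)/2 = 46.877.
Inradius = area/s = 366.19/46.877 ≈ 7.8118.

7.812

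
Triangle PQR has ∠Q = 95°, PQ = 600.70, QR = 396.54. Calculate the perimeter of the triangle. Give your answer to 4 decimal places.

By the law of cosines, RP² = PQ² + QR² − 2·PQ·QR·cos Q = 5.5961e+05, so RP ≈ 748.07.
Semiperimeter s = (396.54+748.07+600.7)/2 = 872.65.
Perimeter = 396.54 + 748.07 + 600.7 = 1745.3.

1745.3080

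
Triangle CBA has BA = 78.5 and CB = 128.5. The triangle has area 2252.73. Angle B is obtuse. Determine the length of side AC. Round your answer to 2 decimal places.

From area = ½·CB·BA·sin B, we get sin B = 2·area/(CB·BA) ≈ 0.44665.
Taking the obtuse solution, ∠B ≈ 153.47°.
Law of cosines then gives AC ≈ 201.8.

201.80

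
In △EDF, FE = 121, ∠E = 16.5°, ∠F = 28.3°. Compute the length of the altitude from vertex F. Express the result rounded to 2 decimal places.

The third angle is ∠D = 180° − ∠F − ∠E = 135.20°.
Law of sines: DF = FE·sin E/sin D ≈ 48.771.
Law of sines: ED = FE·sin F/sin D ≈ 81.411.
Area = ½·FE·DF·sin F ≈ 1398.9.
The altitude from F has length 2·area/ED ≈ 34.366.

h_F ≈ 34.37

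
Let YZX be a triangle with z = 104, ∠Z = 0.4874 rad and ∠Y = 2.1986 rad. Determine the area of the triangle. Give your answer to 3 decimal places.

The third angle is ∠X = π − ∠Y − ∠Z = 0.4556 rad.
Law of sines: y = z·sin Y/sin Z ≈ 179.72.
Law of sines: x = z·sin X/sin Z ≈ 97.708.
Area = ½·z·y·sin X ≈ 4112.

area ≈ 4111.988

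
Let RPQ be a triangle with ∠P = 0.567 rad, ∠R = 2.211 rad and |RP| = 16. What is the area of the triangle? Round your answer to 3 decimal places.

The third angle is ∠Q = π − ∠R − ∠P = 0.364 rad.
Law of sines: |PQ| = |RP|·sin R/sin Q ≈ 36.081.
Law of sines: |QR| = |RP|·sin P/sin Q ≈ 24.164.
Area = ½·|RP|·|PQ|·sin P ≈ 155.03.

155.033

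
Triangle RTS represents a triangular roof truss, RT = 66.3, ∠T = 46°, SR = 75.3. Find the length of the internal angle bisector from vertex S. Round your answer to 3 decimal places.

Law of sines: sin S = RT·sin T/SR ≈ 0.63336.
Since SR ≥ RT, only the acute value applies: ∠S ≈ 39.30°.
Then ∠R = 180° − ∠T − ∠S ≈ 94.70°.
Law of sines gives TS = SR·sin R/sin T ≈ 104.33.
The bisector from S has length 2·TS·SR·cos(∠S/2)/(TS+SR) ≈ 82.375.

t_S ≈ 82.375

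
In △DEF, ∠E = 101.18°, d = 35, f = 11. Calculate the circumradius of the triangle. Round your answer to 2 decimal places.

R ≈ 19.71

By the law of cosines, e² = f² + d² − 2·f·d·cos E = 1495.3, so e ≈ 38.669.
Area = ½·f·d·sin E ≈ 188.85.
Circumradius = e/(2 sin E) ≈ 19.709.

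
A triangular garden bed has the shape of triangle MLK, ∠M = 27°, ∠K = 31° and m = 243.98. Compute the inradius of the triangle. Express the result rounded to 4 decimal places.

The third angle is ∠L = 180° − ∠K − ∠M = 122.00°.
Law of sines: l = m·sin L/sin M ≈ 455.75.
Law of sines: k = m·sin K/sin M ≈ 276.79.
Area = ½·m·l·sin K ≈ 28635.
Semiperimeter s = (243.98+455.75+276.79)/2 = 488.26.
Inradius = area/s = 28635/488.26 ≈ 58.646.

r ≈ 58.6463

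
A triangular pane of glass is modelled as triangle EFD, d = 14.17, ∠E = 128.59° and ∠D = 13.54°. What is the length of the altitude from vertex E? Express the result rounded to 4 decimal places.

The third angle is ∠F = 180° − ∠D − ∠E = 37.87°.
Law of sines: e = d·sin E/sin D ≈ 47.307.
Law of sines: f = d·sin F/sin D ≈ 37.154.
Area = ½·d·e·sin F ≈ 205.75.
The altitude from E has length 2·area/e ≈ 8.6986.

h_E ≈ 8.6986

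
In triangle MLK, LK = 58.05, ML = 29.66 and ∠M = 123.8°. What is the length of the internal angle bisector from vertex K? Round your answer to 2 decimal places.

Law of sines: sin K = ML·sin M/LK ≈ 0.42458.
Since LK ≥ ML, only the acute value applies: ∠K ≈ 25.12°.
Then ∠L = 180° − ∠M − ∠K ≈ 31.08°.
Law of sines gives KM = LK·sin L/sin M ≈ 36.058.
The bisector from K has length 2·LK·KM·cos(∠K/2)/(LK+KM) ≈ 43.42.

t_K ≈ 43.42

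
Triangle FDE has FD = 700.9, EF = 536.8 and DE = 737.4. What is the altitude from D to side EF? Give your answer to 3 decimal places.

665.643

Semiperimeter s = (737.4 + 536.8 + 700.9)/2 = 987.55.
Heron's formula: area = √(987.55·250.15·450.75·286.65) ≈ 1.7866e+05.
The altitude from D has length 2·area/EF ≈ 665.64.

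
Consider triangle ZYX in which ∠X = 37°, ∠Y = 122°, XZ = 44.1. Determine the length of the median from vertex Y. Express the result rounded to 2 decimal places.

13.31

The third angle is ∠Z = 180° − ∠Y − ∠X = 21.00°.
Law of sines: YX = XZ·sin Z/sin Y ≈ 18.636.
Law of sines: ZY = XZ·sin X/sin Y ≈ 31.295.
Median from Y: ½√(2·ZY² + 2·YX² − XZ²) ≈ 13.31.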